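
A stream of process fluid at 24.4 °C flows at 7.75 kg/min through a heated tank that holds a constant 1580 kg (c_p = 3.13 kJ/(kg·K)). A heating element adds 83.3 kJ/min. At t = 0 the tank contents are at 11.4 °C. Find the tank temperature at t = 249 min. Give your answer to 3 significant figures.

Unsteady energy balance on the tank contents: M c_p dT/dt = ṁ c_p (T_in − T) + 83.3.
τ = M/ṁ = 203.87 min; T_ss = T_in + Q̇/(ṁ c_p) = 24.4 + 83.3/(7.75·3.13) = 27.834 °C.
Integrating: T(t) = T_ss + (T₀ − T_ss) e^(−t/τ).
T(249) = 27.834 + (-16.434)·e^(−249/203.87) = 27.834 + (-16.434)·0.29483 = 22.989 °C.

23.0 °C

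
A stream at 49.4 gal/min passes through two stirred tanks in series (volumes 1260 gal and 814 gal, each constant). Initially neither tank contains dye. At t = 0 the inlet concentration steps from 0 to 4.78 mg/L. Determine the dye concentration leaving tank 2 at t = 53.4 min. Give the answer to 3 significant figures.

3.46 mg/L

Time constants: τᵢ = Vᵢ/Q for each well-mixed tank.
τ₁ = 1260/49.4 = 25.506 min; τ₂ = 814/49.4 = 16.478 min.
Tank 1: C₁ = C_in(1 − e^(−t/τ₁)). Tank 2 (τ₁ ≠ τ₂): C₂ = C_in[1 − (τ₁ e^(−t/τ₁) − τ₂ e^(−t/τ₂))/(τ₁ − τ₂)].
At t = 53.4: e^(−t/τ₁) = 0.12324, e^(−t/τ₂) = 0.039135.
C₂ = 4.78·[1 − (25.506·0.12324 − 16.478·0.039135)/(9.0283)] = 4.78·0.72326 = 3.4572 mg/L.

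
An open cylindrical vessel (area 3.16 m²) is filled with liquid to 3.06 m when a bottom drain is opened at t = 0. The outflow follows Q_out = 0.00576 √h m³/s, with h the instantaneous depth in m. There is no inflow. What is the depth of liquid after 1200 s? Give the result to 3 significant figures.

Mass balance (ρ constant): A dh/dt = −0.00576 √h.
∫ h^(−1/2) dh = −(0.00576/A) ∫ dt, giving 2√h = 2√h₀ − (0.00576/A) t.
√h = √3.06 − 0.00576·1200/(2·3.16) = 1.7493 − 1.0937 = 0.65561.
h = 0.65561² = 0.42983 m.

0.430 m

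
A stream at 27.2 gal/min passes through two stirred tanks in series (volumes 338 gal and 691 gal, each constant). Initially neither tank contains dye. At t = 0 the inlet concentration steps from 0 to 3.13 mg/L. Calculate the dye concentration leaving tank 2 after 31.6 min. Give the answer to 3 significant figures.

1.60 mg/L

Species balance on tank i: dCᵢ/dt = (Cᵢ₋₁ − Cᵢ)/τᵢ with τᵢ = Vᵢ/Q.
τ₁ = 338/27.2 = 12.426 min; τ₂ = 691/27.2 = 25.404 min.
Tank 1: C₁ = C_in(1 − e^(−t/τ₁)). Tank 2 (τ₁ ≠ τ₂): C₂ = C_in[1 − (τ₁ e^(−t/τ₁) − τ₂ e^(−t/τ₂))/(τ₁ − τ₂)].
At t = 31.6: e^(−t/τ₁) = 0.078633, e^(−t/τ₂) = 0.28826.
C₂ = 3.13·[1 − (12.426·0.078633 − 25.404·0.28826)/(-12.978)] = 3.13·0.51101 = 1.5995 mg/L.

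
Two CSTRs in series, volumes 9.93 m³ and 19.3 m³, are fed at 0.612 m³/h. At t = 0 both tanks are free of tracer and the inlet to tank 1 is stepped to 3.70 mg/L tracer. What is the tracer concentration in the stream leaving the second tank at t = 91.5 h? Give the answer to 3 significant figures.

3.30 mg/L

Time constants: τᵢ = Vᵢ/Q for each well-mixed tank.
τ₁ = 9.93/0.612 = 16.225 h; τ₂ = 19.3/0.612 = 31.536 h.
Solving the cascade with C₁(0)=C₂(0)=0 gives C₂(t) = C_in[1 − (τ₁ e^(−t/τ₁) − τ₂ e^(−t/τ₂))/(τ₁ − τ₂)].
At t = 91.5: e^(−t/τ₁) = 0.0035554, e^(−t/τ₂) = 0.054943.
C₂ = 3.70·[1 − (16.225·0.0035554 − 31.536·0.054943)/(-15.310)] = 3.70·0.89060 = 3.2952 mg/L.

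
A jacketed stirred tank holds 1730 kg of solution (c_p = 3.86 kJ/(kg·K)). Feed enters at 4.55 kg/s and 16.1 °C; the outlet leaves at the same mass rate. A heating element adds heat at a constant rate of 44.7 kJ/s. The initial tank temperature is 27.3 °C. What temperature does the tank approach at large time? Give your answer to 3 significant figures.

18.6 °C

M c_p dT/dt = ṁ c_p (T_in − T) + Q̇.
At steady state dT/dt = 0 ⇒ T_ss = T_in + Q̇/(ṁ c_p) = 16.1 + 44.7/(4.55·3.86) = 18.645 °C.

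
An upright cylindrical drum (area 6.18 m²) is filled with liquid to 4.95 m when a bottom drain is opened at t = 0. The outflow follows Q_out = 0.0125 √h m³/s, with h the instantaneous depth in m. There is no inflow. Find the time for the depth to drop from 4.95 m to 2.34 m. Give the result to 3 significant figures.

687 s

With no inflow, A dh/dt = −0.0125 √h.
This is separable: 2 d(√h)/dt = −0.0125/A, so √h = √h₀ − (0.0125/(2A)) t.
t = 2A(√h₀ − √h)/0.0125 = 2·6.18·(√4.95 − √2.34)/0.0125
  = 12.360 × (2.2249 − 1.5297) / 0.0125 = 687.37 s.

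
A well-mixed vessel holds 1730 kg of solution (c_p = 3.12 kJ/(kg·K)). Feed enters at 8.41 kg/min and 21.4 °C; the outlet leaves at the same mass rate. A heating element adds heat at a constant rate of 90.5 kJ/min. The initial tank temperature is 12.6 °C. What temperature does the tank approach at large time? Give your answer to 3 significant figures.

24.8 °C

M c_p dT/dt = ṁ c_p (T_in − T) + Q̇.
At steady state dT/dt = 0 ⇒ T_ss = T_in + Q̇/(ṁ c_p) = 21.4 + 90.5/(8.41·3.12) = 24.849 °C.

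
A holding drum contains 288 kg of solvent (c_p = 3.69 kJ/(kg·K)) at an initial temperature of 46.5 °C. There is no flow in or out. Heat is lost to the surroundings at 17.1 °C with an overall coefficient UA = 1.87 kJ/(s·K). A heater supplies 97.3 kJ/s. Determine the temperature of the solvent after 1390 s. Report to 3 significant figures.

Heat balance on the well-mixed liquid: M c_p dT/dt = −UA(T − T_amb) + Q̇.
dT/dt = (T_ss − T)/τ with T_ss = T_amb + Q̇/UA = 17.1 + 97.3/1.87 = 69.132 °C, τ = M c_p/UA = 288·3.69/1.87 = 568.30 s.
Integrating: T(t) = T_ss + (T₀ − T_ss) e^(−t/τ).
T(1390) = 69.132 + (-22.632)·0.086649 = 67.171 °C.

67.2 °C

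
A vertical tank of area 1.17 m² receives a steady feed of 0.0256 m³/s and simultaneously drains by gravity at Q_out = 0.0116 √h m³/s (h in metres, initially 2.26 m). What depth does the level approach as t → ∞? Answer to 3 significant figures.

A dh/dt = Q_in − 0.0116 √h. Steady state requires inflow = outflow:
Q_in = 0.0116 √h_ss ⇒ √h_ss = 0.0256/0.0116 = 2.2069.
h_ss = 2.2069² = 4.8704 m. (Since h₀ = 2.26 m < h_ss, the level will rise toward this value.)

4.87 m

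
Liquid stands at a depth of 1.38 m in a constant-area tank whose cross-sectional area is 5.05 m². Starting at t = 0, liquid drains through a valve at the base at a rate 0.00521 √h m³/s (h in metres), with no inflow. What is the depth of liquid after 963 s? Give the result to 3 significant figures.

A dh/dt = −Q_out = −0.00521 √h.
Separate and integrate: 2(√h − √h₀) = −(0.00521/A) t.
√h = √1.38 − 0.00521·963/(2·5.05) = 1.1747 − 0.49676 = 0.67798.
h = 0.67798² = 0.45965 m.

0.460 m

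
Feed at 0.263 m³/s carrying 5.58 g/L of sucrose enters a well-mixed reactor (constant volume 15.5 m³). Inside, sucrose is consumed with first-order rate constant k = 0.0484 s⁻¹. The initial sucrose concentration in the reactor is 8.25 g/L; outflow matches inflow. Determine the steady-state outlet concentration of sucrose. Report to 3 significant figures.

Accumulation = in − out − consumed: V dC/dt = Q C_in − Q C − k V C.
At steady state: 0 = Q C_in − (Q + kV) C_ss, so C_ss = Q C_in/(Q + kV).
C_ss = 0.263·5.58/(0.263 + 0.0484·15.5) = 1.4675/1.0132 = 1.4484 g/L.

1.45 g/L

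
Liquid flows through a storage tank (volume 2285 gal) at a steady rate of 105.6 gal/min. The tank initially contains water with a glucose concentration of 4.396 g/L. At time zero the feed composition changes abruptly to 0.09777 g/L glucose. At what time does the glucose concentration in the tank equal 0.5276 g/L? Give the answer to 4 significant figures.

Mass balance on the solute (V constant): V dC/dt = Q(C_in − C), so τ = V/Q = 21.6383 min.
C(t) = C_in + (C₀ − C_in) e^(−t/τ). Set C = 0.5276 and solve for t:
e^(−t/τ) = (C − C_in)/(C₀ − C_in) = (0.5276 − 0.09777)/(4.396 − 0.09777) = 0.100002
t = −τ ln(…) = 21.6383 × 2.30257 = 49.8236 min.

49.82 min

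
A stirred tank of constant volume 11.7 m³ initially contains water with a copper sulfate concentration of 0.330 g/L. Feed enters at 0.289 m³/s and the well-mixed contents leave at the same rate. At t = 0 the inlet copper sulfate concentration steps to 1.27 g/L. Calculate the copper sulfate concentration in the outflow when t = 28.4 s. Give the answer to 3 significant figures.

Transient balance on the dissolved component: V dC/dt = Q(C_in − C).
So dC/dt = (C_in − C)/τ with τ = V/Q = 11.7/0.289 = 40.484 s.
Solution: C(t) = C_in + (C₀ − C_in) e^(−t/τ).
C(28.4) = 1.27 + (0.330 − 1.27)·e^(−28.4/40.484) = 1.27 + (-0.94000)·0.49584 = 0.80391 g/L.

0.804 g/L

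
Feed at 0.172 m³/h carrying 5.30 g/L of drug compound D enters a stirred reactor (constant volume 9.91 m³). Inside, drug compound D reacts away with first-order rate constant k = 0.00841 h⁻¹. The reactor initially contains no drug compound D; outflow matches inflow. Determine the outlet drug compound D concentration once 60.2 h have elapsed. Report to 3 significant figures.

Species balance: V dC/dt = Q C_in − Q C − k V C.
dC/dt = (Q/V) C_in − (Q/V + k) C; effective rate a = Q/V + k = 0.017356 + 0.00841 = 0.025766 h⁻¹.
C_ss = Q C_in/(Q + kV) = 3.5701 g/L; C(t) = C_ss + (C₀ − C_ss) e^(−a t).
C(60.2) = 3.5701 + (-3.5701)·e^(−0.025766·60.2) = 3.5701 + (-3.5701)·0.21201 = 2.8132 g/L.

2.81 g/L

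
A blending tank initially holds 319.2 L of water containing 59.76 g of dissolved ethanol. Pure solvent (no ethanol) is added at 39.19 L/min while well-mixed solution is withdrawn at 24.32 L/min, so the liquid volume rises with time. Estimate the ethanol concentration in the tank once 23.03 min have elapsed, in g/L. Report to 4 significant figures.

Let m(t) be the amount of ethanol. Volume: V(t) = V₀ + (Q_in − Q_out) t = 319.2 + 14.8700 t; V(23.03) = 661.656 L.
Species balance (pure solvent in): dm/dt = −Q_out · m/V(t).
Separate: dm/m = −Q_out dt/V(t) ⇒ ln(m/m₀) = −(Q_out/(Q_in−Q_out)) ln(V/V₀).
m = m₀ (V₀/V)^(Q_out/(Q_in−Q_out)) = 59.76 × (319.2/661.656)^(1.63551) = 18.1409 g.
C = m/V = 18.1409/661.656 = 0.0274174 g/L.

0.02742 g/L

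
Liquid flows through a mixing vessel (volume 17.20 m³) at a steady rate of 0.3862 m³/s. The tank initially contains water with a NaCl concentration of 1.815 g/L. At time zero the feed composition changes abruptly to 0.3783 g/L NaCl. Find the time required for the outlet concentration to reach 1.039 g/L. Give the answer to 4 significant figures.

34.60 s

Species balance: V dC/dt = Q(C_in − C) ⇒ τ = V/Q = 44.5365 s.
C(t) = C_in + (C₀ − C_in) e^(−t/τ). Set C = 1.039 and solve for t:
e^(−t/τ) = (C − C_in)/(C₀ − C_in) = (1.039 − 0.3783)/(1.815 − 0.3783) = 0.459873
t = −τ ln(…) = 44.5365 × 0.776804 = 34.5961 s.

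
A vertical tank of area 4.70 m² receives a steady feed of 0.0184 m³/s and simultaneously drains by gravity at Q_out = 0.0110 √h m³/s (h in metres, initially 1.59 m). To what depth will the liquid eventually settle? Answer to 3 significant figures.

A dh/dt = Q_in − 0.0110 √h. Steady state requires inflow = outflow:
Q_in = 0.0110 √h_ss ⇒ √h_ss = 0.0184/0.0110 = 1.6727.
h_ss = 1.6727² = 2.7980 m. (Since h₀ = 1.59 m < h_ss, the level will rise toward this value.)

2.80 m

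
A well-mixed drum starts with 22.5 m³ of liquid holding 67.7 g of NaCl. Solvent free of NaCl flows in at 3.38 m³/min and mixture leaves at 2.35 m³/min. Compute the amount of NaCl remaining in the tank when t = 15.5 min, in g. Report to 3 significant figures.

Total volume: dV/dt = Q_in − Q_out = 1.0300 m³/min, so V(t) = 22.5 + 1.0300 t and V(15.5) = 38.465 m³.
Solute balance: dm/dt = 0 − Q_out C = −Q_out m/V(t).
dm/m = −Q_out dt/(V₀ + 1.0300 t); integrating gives ln(m/m₀) = −(Q_out/(Q_in−Q_out)) ln(V/V₀).
m = m₀ (V₀/V)^(Q_out/(Q_in−Q_out)) = 67.7 × (22.5/38.465)^(2.2816) = 19.918 g.

19.9 g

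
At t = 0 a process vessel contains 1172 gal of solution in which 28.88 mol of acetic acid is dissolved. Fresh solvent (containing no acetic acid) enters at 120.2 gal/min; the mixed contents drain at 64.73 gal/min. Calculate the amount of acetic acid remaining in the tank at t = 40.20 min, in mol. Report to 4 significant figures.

8.328 mol

Total volume: dV/dt = Q_in − Q_out = 55.4700 gal/min, so V(t) = 1172 + 55.4700 t and V(40.20) = 3401.89 gal.
No acetic acid enters, so dm/dt = −Q_out · (m/V).
Separate: dm/m = −Q_out dt/V(t) ⇒ ln(m/m₀) = −(Q_out/(Q_in−Q_out)) ln(V/V₀).
m = m₀ (V₀/V)^(Q_out/(Q_in−Q_out)) = 28.88 × (1172/3401.89)^(1.16694) = 8.32811 mol.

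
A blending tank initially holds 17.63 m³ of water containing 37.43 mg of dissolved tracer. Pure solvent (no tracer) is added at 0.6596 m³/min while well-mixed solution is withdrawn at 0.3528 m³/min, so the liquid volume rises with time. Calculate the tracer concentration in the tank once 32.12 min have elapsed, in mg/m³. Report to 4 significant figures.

0.8173 mg/m³

Total volume: dV/dt = Q_in − Q_out = 0.306800 m³/min, so V(t) = 17.63 + 0.306800 t and V(32.12) = 27.4844 m³.
Species balance (pure solvent in): dm/dt = −Q_out · m/V(t).
Separate: dm/m = −Q_out dt/V(t) ⇒ ln(m/m₀) = −(Q_out/(Q_in−Q_out)) ln(V/V₀).
m = m₀ (V₀/V)^(Q_out/(Q_in−Q_out)) = 37.43 × (17.63/27.4844)^(1.14993) = 22.4633 mg.
C = m/V = 22.4633/27.4844 = 0.817310 mg/m³.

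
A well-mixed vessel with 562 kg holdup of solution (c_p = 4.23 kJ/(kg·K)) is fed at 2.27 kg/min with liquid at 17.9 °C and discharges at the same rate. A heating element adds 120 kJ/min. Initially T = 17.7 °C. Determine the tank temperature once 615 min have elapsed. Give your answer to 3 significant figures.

M c_p dT/dt = ṁ c_p (T_in − T) + Q̇.
Rearrange: dT/dt = (T_ss − T)/τ with τ = M/ṁ = 247.58 min and T_ss = T_in + Q̇/(ṁ c_p) = 30.397 °C.
This is linear first-order; T(t) = T_ss + (T₀ − T_ss) e^(−t/τ).
T(615) = 30.397 + (-12.697)·e^(−615/247.58) = 30.397 + (-12.697)·0.083403 = 29.338 °C.

29.3 °C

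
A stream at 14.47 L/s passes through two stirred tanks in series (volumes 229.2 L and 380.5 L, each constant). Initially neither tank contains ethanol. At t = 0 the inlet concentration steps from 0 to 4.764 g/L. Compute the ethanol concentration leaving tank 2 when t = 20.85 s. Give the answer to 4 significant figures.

Species balance on tank i: dCᵢ/dt = (Cᵢ₋₁ − Cᵢ)/τᵢ with τᵢ = Vᵢ/Q.
τ₁ = 229.2/14.47 = 15.8397 s; τ₂ = 380.5/14.47 = 26.2958 s.
Solving the cascade with C₁(0)=C₂(0)=0 gives C₂(t) = C_in[1 − (τ₁ e^(−t/τ₁) − τ₂ e^(−t/τ₂))/(τ₁ − τ₂)].
At t = 20.85: e^(−t/τ₁) = 0.268121, e^(−t/τ₂) = 0.452529.
C₂ = 4.764·[1 − (15.8397·0.268121 − 26.2958·0.452529)/(-10.4561)] = 4.764·0.268116 = 1.27731 g/L.

1.277 g/L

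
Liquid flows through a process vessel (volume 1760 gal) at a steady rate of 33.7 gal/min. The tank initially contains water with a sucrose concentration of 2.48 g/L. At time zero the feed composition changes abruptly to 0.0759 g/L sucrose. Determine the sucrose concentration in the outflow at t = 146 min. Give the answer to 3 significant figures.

Unsteady species balance (constant V, well mixed): V dC/dt = Q(C_in − C).
Rewrite as dC/dt + C/τ = C_in/τ, τ = V/Q = 52.226 min.
Solution: C(t) = C_in + (C₀ − C_in) e^(−t/τ).
C(146) = 0.0759 + (2.48 − 0.0759)·e^(−146/52.226) = 0.0759 + (2.4041)·0.061080 = 0.22274 g/L.

0.223 g/L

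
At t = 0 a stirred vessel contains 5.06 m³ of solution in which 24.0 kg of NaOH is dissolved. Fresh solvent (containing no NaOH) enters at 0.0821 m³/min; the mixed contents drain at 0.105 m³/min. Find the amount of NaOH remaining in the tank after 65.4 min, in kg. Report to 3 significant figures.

Total volume: dV/dt = Q_in − Q_out = -0.022900 m³/min, so V(t) = 5.06 − 0.022900 t and V(65.4) = 3.5623 m³.
Solute balance: dm/dt = 0 − Q_out C = −Q_out m/V(t).
dm/m = −Q_out dt/(V₀ − 0.022900 t); integrating gives ln(m/m₀) = −(Q_out/(Q_in−Q_out)) ln(V/V₀).
m = m₀ (V₀/V)^(Q_out/(Q_in−Q_out)) = 24.0 × (5.06/3.5623)^(-4.5852) = 4.8014 kg.

4.80 kg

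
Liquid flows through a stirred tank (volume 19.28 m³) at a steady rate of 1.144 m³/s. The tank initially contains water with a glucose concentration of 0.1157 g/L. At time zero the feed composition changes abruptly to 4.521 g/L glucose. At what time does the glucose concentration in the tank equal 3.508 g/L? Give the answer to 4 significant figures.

24.77 s

Species balance: V dC/dt = Q(C_in − C) ⇒ τ = V/Q = 16.8531 s.
C(t) = C_in + (C₀ − C_in) e^(−t/τ). Set C = 3.508 and solve for t:
e^(−t/τ) = (C − C_in)/(C₀ − C_in) = (3.508 − 4.521)/(0.1157 − 4.521) = 0.229950
t = −τ ln(…) = 16.8531 × 1.46989 = 24.7723 s.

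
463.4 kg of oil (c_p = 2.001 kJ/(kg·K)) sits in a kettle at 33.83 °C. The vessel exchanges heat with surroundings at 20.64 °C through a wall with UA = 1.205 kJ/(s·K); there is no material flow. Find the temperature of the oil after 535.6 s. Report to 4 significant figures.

Lumped-capacitance energy balance: M c_p dT/dt = UA(T_amb − T).
dT/dt = (T_ss − T)/τ with T_ss = T_amb = 20.6400 °C, τ = M c_p/UA = 463.4·2.001/1.205 = 769.513 s.
This is linear first-order; T(t) = T_ss + (T₀ − T_ss) e^(−t/τ).
T(535.6) = 20.6400 + (13.1900)·0.498563 = 27.2161 °C.

27.22 °C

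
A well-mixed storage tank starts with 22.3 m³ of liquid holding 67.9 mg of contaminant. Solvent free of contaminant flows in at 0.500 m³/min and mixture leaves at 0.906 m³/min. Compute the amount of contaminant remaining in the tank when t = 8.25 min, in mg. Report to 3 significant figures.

Total volume: dV/dt = Q_in − Q_out = -0.40600 m³/min, so V(t) = 22.3 − 0.40600 t and V(8.25) = 18.951 m³.
No contaminant enters, so dm/dt = −Q_out · (m/V).
Separate: dm/m = −Q_out dt/V(t) ⇒ ln(m/m₀) = −(Q_out/(Q_in−Q_out)) ln(V/V₀).
m = m₀ (V₀/V)^(Q_out/(Q_in−Q_out)) = 67.9 × (22.3/18.951)^(-2.2315) = 47.221 mg.

47.2 mg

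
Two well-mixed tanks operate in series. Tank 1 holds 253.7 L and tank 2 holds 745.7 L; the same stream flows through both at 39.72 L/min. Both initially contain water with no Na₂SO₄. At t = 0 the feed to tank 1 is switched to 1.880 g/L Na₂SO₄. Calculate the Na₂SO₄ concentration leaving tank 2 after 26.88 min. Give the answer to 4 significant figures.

1.214 g/L

Time constants: τᵢ = Vᵢ/Q for each well-mixed tank.
τ₁ = 253.7/39.72 = 6.38721 min; τ₂ = 745.7/39.72 = 18.7739 min.
Solving the cascade with C₁(0)=C₂(0)=0 gives C₂(t) = C_in[1 − (τ₁ e^(−t/τ₁) − τ₂ e^(−t/τ₂))/(τ₁ − τ₂)].
At t = 26.88: e^(−t/τ₁) = 0.0148700, e^(−t/τ₂) = 0.238885.
C₂ = 1.880·[1 − (6.38721·0.0148700 − 18.7739·0.238885)/(-12.3867)] = 1.880·0.645602 = 1.21373 g/L.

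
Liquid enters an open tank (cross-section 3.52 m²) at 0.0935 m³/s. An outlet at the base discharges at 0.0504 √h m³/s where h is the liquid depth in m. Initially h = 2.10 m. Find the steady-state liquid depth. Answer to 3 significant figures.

Accumulation of liquid (constant cross-section A): A dh/dt = Q_in − 0.0504 √h. At steady state dh/dt = 0:
Q_in = 0.0504 √h_ss ⇒ √h_ss = 0.0935/0.0504 = 1.8552.
h_ss = 1.8552² = 3.4416 m. (Since h₀ = 2.10 m < h_ss, the level will rise toward this value.)

3.44 m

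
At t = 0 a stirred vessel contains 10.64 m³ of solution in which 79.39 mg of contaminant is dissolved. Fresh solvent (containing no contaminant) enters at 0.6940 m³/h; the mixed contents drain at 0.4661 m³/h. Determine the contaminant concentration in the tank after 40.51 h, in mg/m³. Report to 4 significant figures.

1.113 mg/m³

Total volume: dV/dt = Q_in − Q_out = 0.227900 m³/h, so V(t) = 10.64 + 0.227900 t and V(40.51) = 19.8722 m³.
Species balance (pure solvent in): dm/dt = −Q_out · m/V(t).
dm/m = −Q_out dt/(V₀ + 0.227900 t); integrating gives ln(m/m₀) = −(Q_out/(Q_in−Q_out)) ln(V/V₀).
m = m₀ (V₀/V)^(Q_out/(Q_in−Q_out)) = 79.39 × (10.64/19.8722)^(2.04520) = 22.1256 mg.
C = m/V = 22.1256/19.8722 = 1.11339 mg/m³.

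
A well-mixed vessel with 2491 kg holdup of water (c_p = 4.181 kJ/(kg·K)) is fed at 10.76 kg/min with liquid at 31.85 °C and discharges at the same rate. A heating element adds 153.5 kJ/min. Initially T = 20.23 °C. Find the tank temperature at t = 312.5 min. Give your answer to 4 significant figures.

31.36 °C

Heat balance on the well-mixed liquid: M c_p dT/dt = ṁ c_p (T_in − T) + 153.5.
Rearrange: dT/dt = (T_ss − T)/τ with τ = M/ṁ = 231.506 min and T_ss = T_in + Q̇/(ṁ c_p) = 35.2621 °C.
Solution: T(t) = T_ss + (T₀ − T_ss) e^(−t/τ).
T(312.5) = 35.2621 + (-15.0321)·e^(−312.5/231.506) = 35.2621 + (-15.0321)·0.259277 = 31.3646 °C.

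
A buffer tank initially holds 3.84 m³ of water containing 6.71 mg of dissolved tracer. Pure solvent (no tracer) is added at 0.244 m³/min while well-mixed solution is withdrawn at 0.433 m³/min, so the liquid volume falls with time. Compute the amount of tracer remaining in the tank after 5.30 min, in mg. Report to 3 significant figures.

Total volume: dV/dt = Q_in − Q_out = -0.18900 m³/min, so V(t) = 3.84 − 0.18900 t and V(5.30) = 2.8383 m³.
No tracer enters, so dm/dt = −Q_out · (m/V).
Separate: dm/m = −Q_out dt/V(t) ⇒ ln(m/m₀) = −(Q_out/(Q_in−Q_out)) ln(V/V₀).
m = m₀ (V₀/V)^(Q_out/(Q_in−Q_out)) = 6.71 × (3.84/2.8383)^(-2.2910) = 3.3572 mg.

3.36 mg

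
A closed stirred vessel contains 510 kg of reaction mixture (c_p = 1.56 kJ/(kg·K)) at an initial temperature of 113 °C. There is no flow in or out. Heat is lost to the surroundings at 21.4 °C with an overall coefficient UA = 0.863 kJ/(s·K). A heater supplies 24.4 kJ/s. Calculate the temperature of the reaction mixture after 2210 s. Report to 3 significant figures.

55.4 °C

First-law balance (no shaft work): M c_p dT/dt = −UA(T − T_amb) + Q̇.
dT/dt = (T_ss − T)/τ with T_ss = T_amb + Q̇/UA = 21.4 + 24.4/0.863 = 49.673 °C, τ = M c_p/UA = 510·1.56/0.863 = 921.90 s.
Integrating: T(t) = T_ss + (T₀ − T_ss) e^(−t/τ).
T(2210) = 49.673 + (63.327)·0.090970 = 55.434 °C.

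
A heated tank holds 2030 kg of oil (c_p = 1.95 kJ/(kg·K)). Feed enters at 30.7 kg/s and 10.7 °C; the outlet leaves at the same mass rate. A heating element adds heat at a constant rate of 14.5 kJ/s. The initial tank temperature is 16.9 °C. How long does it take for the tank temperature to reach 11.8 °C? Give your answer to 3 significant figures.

Heat balance on the well-mixed liquid: M c_p dT/dt = ṁ c_p (T_in − T) + 14.5.
τ = M/ṁ = 66.124 s; T_ss = T_in + Q̇/(ṁ c_p) = 10.942 °C.
T(t) = T_ss + (T₀ − T_ss) e^(−t/τ). Set T = 11.8:
e^(−t/τ) = (11.8 − 10.942)/(16.9 − 10.942) = 0.14398
t = −66.124 · ln(0.14398) = 128.15 s.

128 s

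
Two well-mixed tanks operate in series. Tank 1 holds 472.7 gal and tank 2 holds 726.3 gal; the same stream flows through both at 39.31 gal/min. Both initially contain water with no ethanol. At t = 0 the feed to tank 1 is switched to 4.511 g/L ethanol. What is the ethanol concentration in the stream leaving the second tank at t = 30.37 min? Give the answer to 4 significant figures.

2.687 g/L

Species balance on tank i: dCᵢ/dt = (Cᵢ₋₁ − Cᵢ)/τᵢ with τᵢ = Vᵢ/Q.
τ₁ = 472.7/39.31 = 12.0249 min; τ₂ = 726.3/39.31 = 18.4762 min.
Tank 1: C₁ = C_in(1 − e^(−t/τ₁)). Tank 2 (τ₁ ≠ τ₂): C₂ = C_in[1 − (τ₁ e^(−t/τ₁) − τ₂ e^(−t/τ₂))/(τ₁ − τ₂)].
At t = 30.37: e^(−t/τ₁) = 0.0800114, e^(−t/τ₂) = 0.193257.
C₂ = 4.511·[1 − (12.0249·0.0800114 − 18.4762·0.193257)/(-6.45128)] = 4.511·0.595658 = 2.68701 g/L.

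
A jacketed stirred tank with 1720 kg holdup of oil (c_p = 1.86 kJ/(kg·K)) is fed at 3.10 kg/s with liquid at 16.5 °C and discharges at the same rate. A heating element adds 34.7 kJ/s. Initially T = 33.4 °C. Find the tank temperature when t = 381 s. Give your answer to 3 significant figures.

28.0 °C

M c_p dT/dt = ṁ c_p (T_in − T) + Q̇.
τ = M/ṁ = 554.84 s; T_ss = T_in + Q̇/(ṁ c_p) = 16.5 + 34.7/(3.10·1.86) = 22.518 °C.
T approaches T_ss exponentially: T(t) = T_ss + (T₀ − T_ss) e^(−t/τ).
T(381) = 22.518 + (10.882)·e^(−381/554.84) = 22.518 + (10.882)·0.50324 = 27.994 °C.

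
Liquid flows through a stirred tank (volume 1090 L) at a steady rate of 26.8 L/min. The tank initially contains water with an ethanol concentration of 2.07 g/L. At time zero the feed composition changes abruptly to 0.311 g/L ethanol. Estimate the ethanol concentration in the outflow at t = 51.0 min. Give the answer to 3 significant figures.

0.813 g/L

Transient balance on the dissolved component: V dC/dt = Q(C_in − C).
So dC/dt = (C_in − C)/τ with τ = V/Q = 1090/26.8 = 40.672 min.
C approaches C_in exponentially: C(t) = C_in + (C₀ − C_in) e^(−t/τ).
C(51.0) = 0.311 + (2.07 − 0.311)·e^(−51.0/40.672) = 0.311 + (1.7590)·0.28538 = 0.81298 g/L.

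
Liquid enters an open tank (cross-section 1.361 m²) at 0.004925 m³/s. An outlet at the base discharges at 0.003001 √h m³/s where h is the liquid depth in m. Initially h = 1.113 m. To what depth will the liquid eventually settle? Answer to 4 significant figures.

Accumulation of liquid (constant cross-section A): A dh/dt = Q_in − 0.003001 √h. At steady state dh/dt = 0:
Q_in = 0.003001 √h_ss ⇒ √h_ss = 0.004925/0.003001 = 1.64112.
h_ss = 1.64112² = 2.69327 m. (Since h₀ = 1.113 m < h_ss, the level will rise toward this value.)

2.693 m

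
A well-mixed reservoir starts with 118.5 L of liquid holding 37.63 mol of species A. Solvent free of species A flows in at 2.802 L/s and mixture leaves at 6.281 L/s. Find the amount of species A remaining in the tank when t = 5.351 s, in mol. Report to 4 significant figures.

Total volume: dV/dt = Q_in − Q_out = -3.47900 L/s, so V(t) = 118.5 − 3.47900 t and V(5.351) = 99.8839 L.
No species A enters, so dm/dt = −Q_out · (m/V).
dm/m = −Q_out dt/(V₀ − 3.47900 t); integrating gives ln(m/m₀) = −(Q_out/(Q_in−Q_out)) ln(V/V₀).
m = m₀ (V₀/V)^(Q_out/(Q_in−Q_out)) = 37.63 × (118.5/99.8839)^(-1.80540) = 27.6396 mol.

27.64 mol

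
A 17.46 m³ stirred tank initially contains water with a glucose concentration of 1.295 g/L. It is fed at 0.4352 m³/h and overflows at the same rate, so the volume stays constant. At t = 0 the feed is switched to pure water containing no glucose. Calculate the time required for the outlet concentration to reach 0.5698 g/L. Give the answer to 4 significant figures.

32.94 h

Species balance: V dC/dt = Q(C_in − C) ⇒ τ = V/Q = 40.1195 h.
C(t) = C_in + (C₀ − C_in) e^(−t/τ). Set C = 0.5698 and solve for t:
e^(−t/τ) = (C − C_in)/(C₀ − C_in) = (0.5698 − 0)/(1.295 − 0) = 0.440000
t = −τ ln(…) = 40.1195 × 0.820981 = 32.9373 h.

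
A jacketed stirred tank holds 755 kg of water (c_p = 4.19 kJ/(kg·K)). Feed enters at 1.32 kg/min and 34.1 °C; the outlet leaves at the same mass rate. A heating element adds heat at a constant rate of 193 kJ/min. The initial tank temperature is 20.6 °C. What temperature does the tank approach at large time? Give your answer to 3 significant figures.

Energy balance: M c_p dT/dt = ṁ c_p (T_in − T) + 193.
At steady state dT/dt = 0 ⇒ T_ss = T_in + Q̇/(ṁ c_p) = 34.1 + 193/(1.32·4.19) = 68.995 °C.

69.0 °C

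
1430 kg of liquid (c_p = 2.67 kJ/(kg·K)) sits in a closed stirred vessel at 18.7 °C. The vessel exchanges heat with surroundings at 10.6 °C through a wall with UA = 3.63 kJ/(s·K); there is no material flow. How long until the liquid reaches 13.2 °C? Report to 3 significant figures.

1200 s

Unsteady energy balance on the tank contents: M c_p dT/dt = −UA(T − T_amb).
τ = M c_p/UA = 1051.8 s; T_ss = T_amb = 10.600 °C.
T(t) = T_ss + (T₀ − T_ss)e^(−t/τ); set T = 13.2:
t = −τ ln[(T − T_ss)/(T₀ − T_ss)] = −1051.8 · ln(0.32099) = 1195.2 s.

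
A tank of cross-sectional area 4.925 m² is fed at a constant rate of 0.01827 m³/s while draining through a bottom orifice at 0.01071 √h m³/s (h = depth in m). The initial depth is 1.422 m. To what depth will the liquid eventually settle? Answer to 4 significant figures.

Volume balance on the tank: A dh/dt = Q_in − 0.01071 √h. At steady state dh/dt = 0:
Q_in = 0.01071 √h_ss ⇒ √h_ss = 0.01827/0.01071 = 1.70588.
h_ss = 1.70588² = 2.91003 m. (Since h₀ = 1.422 m < h_ss, the level will rise toward this value.)

2.910 m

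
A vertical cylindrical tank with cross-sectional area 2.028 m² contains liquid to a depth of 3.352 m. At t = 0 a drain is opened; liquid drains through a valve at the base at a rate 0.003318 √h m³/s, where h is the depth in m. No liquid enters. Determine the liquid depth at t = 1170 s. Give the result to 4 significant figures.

0.7634 m

With no inflow, A dh/dt = −0.003318 √h.
Separate and integrate: 2(√h − √h₀) = −(0.003318/A) t.
√h = √3.352 − 0.003318·1170/(2·2.028) = 1.83085 − 0.957115 = 0.873731.
h = 0.873731² = 0.763407 m.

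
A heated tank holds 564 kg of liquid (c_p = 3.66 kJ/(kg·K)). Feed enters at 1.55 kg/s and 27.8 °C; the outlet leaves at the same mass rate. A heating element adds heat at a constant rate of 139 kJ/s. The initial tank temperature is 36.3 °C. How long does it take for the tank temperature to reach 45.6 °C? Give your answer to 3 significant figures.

Unsteady energy balance on the tank contents: M c_p dT/dt = ṁ c_p (T_in − T) + 139.
τ = M/ṁ = 363.87 s; T_ss = T_in + Q̇/(ṁ c_p) = 52.302 °C.
T(t) = T_ss + (T₀ − T_ss) e^(−t/τ). Set T = 45.6:
e^(−t/τ) = (45.6 − 52.302)/(36.3 − 52.302) = 0.41882
t = −363.87 · ln(0.41882) = 316.68 s.

317 s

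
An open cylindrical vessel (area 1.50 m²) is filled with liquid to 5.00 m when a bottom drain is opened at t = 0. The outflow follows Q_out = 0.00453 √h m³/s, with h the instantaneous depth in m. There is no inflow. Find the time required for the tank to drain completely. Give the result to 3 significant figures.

Accumulation of liquid (constant cross-section A): A dh/dt = −0.00453 √h.
∫ h^(−1/2) dh = −(0.00453/A) ∫ dt, giving 2√h = 2√h₀ − (0.00453/A) t.
Tank is empty when √h = 0: t_empty = 2A√h₀/0.00453.
t_empty = 2·1.50·√5.00/0.00453 = 3.0000·2.2361/0.00453 = 1480.8 s.

1480 s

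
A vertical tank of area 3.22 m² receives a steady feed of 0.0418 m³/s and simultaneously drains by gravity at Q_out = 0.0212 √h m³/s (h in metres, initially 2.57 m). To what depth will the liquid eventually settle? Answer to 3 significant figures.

Accumulation of liquid (constant cross-section A): A dh/dt = Q_in − 0.0212 √h. At steady state dh/dt = 0:
Q_in = 0.0212 √h_ss ⇒ √h_ss = 0.0418/0.0212 = 1.9717.
h_ss = 1.9717² = 3.8876 m. (Since h₀ = 2.57 m < h_ss, the level will rise toward this value.)

3.89 m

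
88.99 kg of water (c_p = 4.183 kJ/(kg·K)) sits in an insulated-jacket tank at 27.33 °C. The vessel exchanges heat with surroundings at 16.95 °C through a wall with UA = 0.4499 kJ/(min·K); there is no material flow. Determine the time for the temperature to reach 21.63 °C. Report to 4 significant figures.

659.1 min

Lumped-capacitance energy balance: M c_p dT/dt = UA(T_amb − T).
τ = M c_p/UA = 827.395 min; T_ss = T_amb = 16.9500 °C.
T(t) = T_ss + (T₀ − T_ss)e^(−t/τ); set T = 21.63:
t = −τ ln[(T − T_ss)/(T₀ − T_ss)] = −827.395 · ln(0.450867) = 659.089 min.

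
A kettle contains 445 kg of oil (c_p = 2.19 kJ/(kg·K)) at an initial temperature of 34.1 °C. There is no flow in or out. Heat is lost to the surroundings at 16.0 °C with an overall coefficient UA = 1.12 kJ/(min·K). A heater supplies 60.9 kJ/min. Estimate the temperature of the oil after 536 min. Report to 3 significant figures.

Lumped-capacitance energy balance: M c_p dT/dt = UA(T_amb − T) + Q̇.
dT/dt = (T_ss − T)/τ with T_ss = T_amb + Q̇/UA = 16.0 + 60.9/1.12 = 70.375 °C, τ = M c_p/UA = 445·2.19/1.12 = 870.13 min.
Solution: T(t) = T_ss + (T₀ − T_ss) e^(−t/τ).
T(536) = 70.375 + (-36.275)·0.54010 = 50.783 °C.

50.8 °C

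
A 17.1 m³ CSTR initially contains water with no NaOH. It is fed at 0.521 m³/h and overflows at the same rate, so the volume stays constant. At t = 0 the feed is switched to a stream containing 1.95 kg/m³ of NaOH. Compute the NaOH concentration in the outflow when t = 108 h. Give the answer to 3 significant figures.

1.88 kg/m³

Species balance on the tank: V dC/dt = Q(C_in − C).
So dC/dt = (C_in − C)/τ with τ = V/Q = 17.1/0.521 = 32.821 h.
Solution: C(t) = C_in + (C₀ − C_in) e^(−t/τ).
C(108) = 1.95 + (0 − 1.95)·e^(−108/32.821) = 1.95 + (-1.9500)·0.037234 = 1.8774 kg/m³.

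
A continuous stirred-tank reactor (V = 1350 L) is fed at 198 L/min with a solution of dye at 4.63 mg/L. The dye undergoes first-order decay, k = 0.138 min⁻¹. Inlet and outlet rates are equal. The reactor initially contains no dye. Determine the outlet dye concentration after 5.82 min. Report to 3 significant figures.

1.93 mg/L

Species balance: V dC/dt = Q C_in − Q C − k V C.
This is linear with rate a = Q/V + k = 0.28467 min⁻¹.
C_ss = Q C_in/(Q + kV) = 2.3855 mg/L; C(t) = C_ss + (C₀ − C_ss) e^(−a t).
C(5.82) = 2.3855 + (-2.3855)·e^(−0.28467·5.82) = 2.3855 + (-2.3855)·0.19076 = 1.9304 mg/L.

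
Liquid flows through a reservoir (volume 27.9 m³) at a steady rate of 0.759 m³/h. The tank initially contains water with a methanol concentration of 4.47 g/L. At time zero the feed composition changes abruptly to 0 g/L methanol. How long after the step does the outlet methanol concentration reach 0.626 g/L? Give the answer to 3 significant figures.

Accumulation = in − out for the solute gives V dC/dt = Q(C_in − C), so τ = V/Q = 36.759 h.
C(t) = C_in + (C₀ − C_in) e^(−t/τ). Set C = 0.626 and solve for t:
e^(−t/τ) = (C − C_in)/(C₀ − C_in) = (0.626 − 0)/(4.47 − 0) = 0.14004
t = −τ ln(…) = 36.759 × 1.9658 = 72.260 h.

72.3 h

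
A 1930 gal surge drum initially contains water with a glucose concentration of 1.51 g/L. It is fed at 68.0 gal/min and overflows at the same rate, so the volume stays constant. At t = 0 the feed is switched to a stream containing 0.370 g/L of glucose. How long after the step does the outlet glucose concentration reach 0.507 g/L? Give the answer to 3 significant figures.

Transient balance on the dissolved component: V dC/dt = Q(C_in − C), so τ = V/Q = 28.382 min.
C(t) = C_in + (C₀ − C_in) e^(−t/τ). Set C = 0.507 and solve for t:
e^(−t/τ) = (C − C_in)/(C₀ − C_in) = (0.507 − 0.370)/(1.51 − 0.370) = 0.12018
t = −τ ln(…) = 28.382 × 2.1188 = 60.137 min.

60.1 min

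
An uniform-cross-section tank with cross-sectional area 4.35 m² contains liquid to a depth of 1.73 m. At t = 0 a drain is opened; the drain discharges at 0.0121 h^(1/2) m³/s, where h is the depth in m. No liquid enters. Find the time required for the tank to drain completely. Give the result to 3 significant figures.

946 s

Unsteady balance on liquid volume: A dh/dt = −0.0121 √h.
Separate and integrate: 2(√h − √h₀) = −(0.0121/A) t.
Set h = 0: 2√h₀ = (0.0121/A) t_empty ⇒ t_empty = 2A√h₀/0.0121.
t_empty = 2·4.35·√1.73/0.0121 = 8.7000·1.3153/0.0121 = 945.71 s.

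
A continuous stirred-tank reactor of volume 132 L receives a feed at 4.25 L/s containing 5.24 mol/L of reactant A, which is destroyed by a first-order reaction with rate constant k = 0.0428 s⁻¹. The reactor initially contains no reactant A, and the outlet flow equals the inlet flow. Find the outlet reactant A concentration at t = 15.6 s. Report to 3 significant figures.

Species balance: V dC/dt = Q C_in − Q C − k V C.
This is linear with rate a = Q/V + k = 0.074997 s⁻¹.
C_ss = Q C_in/(Q + kV) = 2.2496 mol/L; C(t) = C_ss + (C₀ − C_ss) e^(−a t).
C(15.6) = 2.2496 + (-2.2496)·e^(−0.074997·15.6) = 2.2496 + (-2.2496)·0.31038 = 1.5514 mol/L.

1.55 mol/L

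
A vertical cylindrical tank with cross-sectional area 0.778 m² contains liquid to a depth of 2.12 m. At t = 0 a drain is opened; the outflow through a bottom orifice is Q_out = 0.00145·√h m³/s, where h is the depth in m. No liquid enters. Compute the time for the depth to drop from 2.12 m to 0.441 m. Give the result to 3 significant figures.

A dh/dt = −Q_out = −0.00145 √h.
Separate and integrate: 2(√h − √h₀) = −(0.00145/A) t.
t = 2A(√h₀ − √h)/0.00145 = 2·0.778·(√2.12 − √0.441)/0.00145
  = 1.5560 × (1.4560 − 0.66408) / 0.00145 = 849.84 s.

850 s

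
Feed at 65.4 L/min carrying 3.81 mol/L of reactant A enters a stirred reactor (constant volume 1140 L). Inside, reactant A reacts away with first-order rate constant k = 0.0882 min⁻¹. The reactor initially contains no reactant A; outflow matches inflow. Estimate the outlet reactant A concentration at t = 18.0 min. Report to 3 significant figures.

1.39 mol/L

V dC/dt = Q(C_in − C) − k V C.
This is linear with rate a = Q/V + k = 0.14557 min⁻¹.
C_ss = Q C_in/(Q + kV) = 1.5015 mol/L; C(t) = C_ss + (C₀ − C_ss) e^(−a t).
C(18.0) = 1.5015 + (-1.5015)·e^(−0.14557·18.0) = 1.5015 + (-1.5015)·0.072786 = 1.3922 mol/L.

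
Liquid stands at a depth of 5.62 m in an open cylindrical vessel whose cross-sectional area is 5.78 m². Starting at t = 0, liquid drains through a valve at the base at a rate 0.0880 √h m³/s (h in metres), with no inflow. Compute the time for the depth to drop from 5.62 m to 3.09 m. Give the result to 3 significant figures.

80.5 s

A dh/dt = −Q_out = −0.0880 √h.
Separate and integrate: 2(√h − √h₀) = −(0.0880/A) t.
t = 2A(√h₀ − √h)/0.0880 = 2·5.78·(√5.62 − √3.09)/0.0880
  = 11.560 × (2.3707 − 1.7578) / 0.0880 = 80.502 s.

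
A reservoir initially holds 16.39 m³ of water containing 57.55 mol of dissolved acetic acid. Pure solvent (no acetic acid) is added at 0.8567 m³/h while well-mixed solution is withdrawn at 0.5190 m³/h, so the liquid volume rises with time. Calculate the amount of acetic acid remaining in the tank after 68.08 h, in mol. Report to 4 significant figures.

Total volume: dV/dt = Q_in − Q_out = 0.337700 m³/h, so V(t) = 16.39 + 0.337700 t and V(68.08) = 39.3806 m³.
Solute balance: dm/dt = 0 − Q_out C = −Q_out m/V(t).
dm/m = −Q_out dt/(V₀ + 0.337700 t); integrating gives ln(m/m₀) = −(Q_out/(Q_in−Q_out)) ln(V/V₀).
m = m₀ (V₀/V)^(Q_out/(Q_in−Q_out)) = 57.55 × (16.39/39.3806)^(1.53687) = 14.9608 mol.

14.96 mol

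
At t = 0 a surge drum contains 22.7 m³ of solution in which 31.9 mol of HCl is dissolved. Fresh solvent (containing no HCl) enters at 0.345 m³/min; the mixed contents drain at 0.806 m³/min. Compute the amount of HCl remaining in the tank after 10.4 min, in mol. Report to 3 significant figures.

21.1 mol

Let m(t) be the amount of HCl. Volume: V(t) = V₀ + (Q_in − Q_out) t = 22.7 − 0.46100 t; V(10.4) = 17.906 m³.
Solute balance: dm/dt = 0 − Q_out C = −Q_out m/V(t).
Separate: dm/m = −Q_out dt/V(t) ⇒ ln(m/m₀) = −(Q_out/(Q_in−Q_out)) ln(V/V₀).
m = m₀ (V₀/V)^(Q_out/(Q_in−Q_out)) = 31.9 × (22.7/17.906)^(-1.7484) = 21.069 mol.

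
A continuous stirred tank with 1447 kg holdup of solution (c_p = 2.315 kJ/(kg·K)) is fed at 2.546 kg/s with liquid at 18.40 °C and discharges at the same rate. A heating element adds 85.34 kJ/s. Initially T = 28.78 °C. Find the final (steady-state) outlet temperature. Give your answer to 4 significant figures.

First-law balance (no shaft work): M c_p dT/dt = ṁ c_p (T_in − T) + 85.34.
At steady state dT/dt = 0 ⇒ T_ss = T_in + Q̇/(ṁ c_p) = 18.40 + 85.34/(2.546·2.315) = 32.8792 °C.

32.88 °C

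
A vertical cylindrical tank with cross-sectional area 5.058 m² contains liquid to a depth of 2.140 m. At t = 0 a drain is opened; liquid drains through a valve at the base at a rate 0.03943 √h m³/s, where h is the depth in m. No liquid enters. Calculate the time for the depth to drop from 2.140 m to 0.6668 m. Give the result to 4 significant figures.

With no inflow, A dh/dt = −0.03943 √h.
This is separable: 2 d(√h)/dt = −0.03943/A, so √h = √h₀ − (0.03943/(2A)) t.
t = 2A(√h₀ − √h)/0.03943 = 2·5.058·(√2.140 − √0.6668)/0.03943
  = 10.1160 × (1.46287 − 0.816578) / 0.03943 = 165.811 s.

165.8 s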